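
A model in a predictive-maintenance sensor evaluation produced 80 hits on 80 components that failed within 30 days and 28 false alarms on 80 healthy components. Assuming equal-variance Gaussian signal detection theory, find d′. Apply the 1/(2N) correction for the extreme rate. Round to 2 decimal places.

d′ = 2.88

The hit rate is 80/80 = 1, so apply the 1/(2N) correction: H → 1 − 1/(2·80) = 0.99375.
z(H) = z(0.99375) = 2.498
z(FA) = z(0.35000) = -0.385
d' = 2.498 − (-0.385) = 2.883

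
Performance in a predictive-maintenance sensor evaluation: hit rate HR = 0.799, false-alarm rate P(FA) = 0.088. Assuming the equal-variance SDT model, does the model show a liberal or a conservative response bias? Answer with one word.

conservative

z(H) = 0.838, z(FA) = -1.353
c = −½·(z(H) + z(FA)) = 0.2575
c > 0 → conservative criterion (biased toward responding “no”).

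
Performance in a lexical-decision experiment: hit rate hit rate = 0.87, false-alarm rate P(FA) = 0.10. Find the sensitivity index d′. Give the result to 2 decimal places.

d′ = 2.41

Φ⁻¹(H) = Φ⁻¹(0.87) = 1.126
Φ⁻¹(FA) = Φ⁻¹(0.10) = -1.282
d' = z(H) − z(FA) = 1.126 − (-1.282) = 2.408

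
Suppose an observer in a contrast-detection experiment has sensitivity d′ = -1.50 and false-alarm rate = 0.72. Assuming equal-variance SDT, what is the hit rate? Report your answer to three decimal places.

hit rate = 0.180

z(false-alarm rate) = z(0.72) = 0.5828
z(H) = z(FA) + d' = 0.5828 + (-1.50) = -0.9172
hit rate = Φ(-0.9172) = 0.1795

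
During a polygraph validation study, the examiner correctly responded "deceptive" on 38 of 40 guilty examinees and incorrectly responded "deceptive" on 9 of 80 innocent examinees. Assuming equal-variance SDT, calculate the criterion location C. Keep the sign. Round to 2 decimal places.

H = 38/40 = 0.9500
FA = 9/80 = 0.1125
z(H) = z(0.9500) = 1.6449
z(FA) = z(0.1125) = -1.2133
c = −½·[z(H) + z(FA)] = −0.5 × (1.6449 + (-1.2133)) = -0.2158
c < 0: the examiner has a liberal response bias.

C = -0.22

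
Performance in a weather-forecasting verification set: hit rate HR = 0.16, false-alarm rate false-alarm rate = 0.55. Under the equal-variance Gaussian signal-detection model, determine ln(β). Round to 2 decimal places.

ln β = -0.49

z(H) = z(0.16) = -0.994
z(FA) = z(0.55) = 0.126
ln β = −½·[z(H)² − z(FA)²] = −0.5 × (0.988 − 0.016) = -0.486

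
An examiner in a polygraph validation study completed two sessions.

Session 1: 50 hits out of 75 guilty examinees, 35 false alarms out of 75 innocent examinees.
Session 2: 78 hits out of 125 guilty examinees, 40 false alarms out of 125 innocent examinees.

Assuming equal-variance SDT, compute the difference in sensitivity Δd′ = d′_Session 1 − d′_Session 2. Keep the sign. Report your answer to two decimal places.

Session 1: z(0.6667) = 0.431, z(0.4667) = -0.084, d' = 0.515
Session 2: z(0.6240) = 0.316, z(0.3200) = -0.468, d' = 0.784
Δd' = d'_Session 1 − d'_Session 2 = 0.515 − 0.784 = -0.269
Session 2 has the higher sensitivity.

Δd′ = -0.27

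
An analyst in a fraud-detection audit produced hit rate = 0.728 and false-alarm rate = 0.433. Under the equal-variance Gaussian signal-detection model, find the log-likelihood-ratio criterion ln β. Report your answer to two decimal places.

Φ⁻¹(H) = 0.607
Φ⁻¹(FA) = -0.169
ln β = −½·[z(H)² − z(FA)²] = −0.5 × (0.368 − 0.029) = -0.1695

ln β = -0.17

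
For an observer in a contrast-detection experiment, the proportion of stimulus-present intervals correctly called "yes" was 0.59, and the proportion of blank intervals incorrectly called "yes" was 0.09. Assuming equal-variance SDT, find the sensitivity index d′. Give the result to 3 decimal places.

d′ = 1.568

Φ⁻¹(H) = 0.2275
Φ⁻¹(FA) = -1.3408
d' = z(H) − z(FA) = 0.2275 − (-1.3408) = 1.5683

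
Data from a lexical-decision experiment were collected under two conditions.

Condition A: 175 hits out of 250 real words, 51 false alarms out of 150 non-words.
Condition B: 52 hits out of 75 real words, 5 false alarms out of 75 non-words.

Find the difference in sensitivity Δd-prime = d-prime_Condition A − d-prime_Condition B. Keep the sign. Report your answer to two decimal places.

Condition A: z(0.7000) = 0.524, z(0.3400) = -0.412, d' = 0.936
Condition B: z(0.6933) = 0.505, z(0.0667) = -1.501, d' = 2.006
Δd' = d'_Condition A − d'_Condition B = 0.936 − 2.006 = -1.070
Condition B has the higher sensitivity.

Δd-prime = -1.07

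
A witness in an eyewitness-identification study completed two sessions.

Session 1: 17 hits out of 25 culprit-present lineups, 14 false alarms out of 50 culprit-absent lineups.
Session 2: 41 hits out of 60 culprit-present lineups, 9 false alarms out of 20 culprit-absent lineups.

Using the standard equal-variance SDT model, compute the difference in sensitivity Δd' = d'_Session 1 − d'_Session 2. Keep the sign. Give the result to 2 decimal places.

Δd' = 0.45

Session 1: z(0.6800) = 0.468, z(0.2800) = -0.583, d' = 1.051
Session 2: z(0.6833) = 0.477, z(0.4500) = -0.126, d' = 0.603
Δd' = d'_Session 1 − d'_Session 2 = 1.051 − 0.603 = 0.448
Session 1 has the higher sensitivity.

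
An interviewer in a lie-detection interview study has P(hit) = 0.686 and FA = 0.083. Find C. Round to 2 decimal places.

C = 0.45

Φ⁻¹(0.686) = 0.4845, Φ⁻¹(0.083) = -1.3852
c = −½·[z(H) + z(FA)] = −0.5 × (0.4845 + (-1.3852)) = 0.45035
c > 0: the interviewer has a conservative response bias.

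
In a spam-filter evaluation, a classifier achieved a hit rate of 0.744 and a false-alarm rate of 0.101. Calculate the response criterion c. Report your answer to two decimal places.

z(H) = z(0.744) = 0.656
z(FA) = z(0.101) = -1.276
c = −½·[z(H) + z(FA)] = −0.5 × (0.656 + (-1.276)) = 0.310

c = 0.31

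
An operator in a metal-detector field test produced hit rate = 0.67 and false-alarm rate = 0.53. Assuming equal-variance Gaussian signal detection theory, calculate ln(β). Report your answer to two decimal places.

ln β = -0.09

z(H) = z(0.67) = 0.440
z(FA) = z(0.53) = 0.075
ln β = −½·[z(H)² − z(FA)²] = −0.5 × (0.194 − 0.006) = -0.094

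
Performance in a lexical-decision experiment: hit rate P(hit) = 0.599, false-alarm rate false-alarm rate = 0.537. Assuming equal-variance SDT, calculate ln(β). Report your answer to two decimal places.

z(H) = 0.251
z(FA) = 0.093
ln β = −½·[z(H)² − z(FA)²] = −0.5 × (0.063 − 0.009) = -0.027

ln β = -0.03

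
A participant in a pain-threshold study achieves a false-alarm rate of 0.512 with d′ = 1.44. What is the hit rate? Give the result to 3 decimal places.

hit rate = 0.929

z(false-alarm rate) = z(0.512) = 0.0301
z(H) = z(FA) + d' = 0.0301 + 1.44 = 1.4701
hit rate = Φ(1.4701) = 0.9292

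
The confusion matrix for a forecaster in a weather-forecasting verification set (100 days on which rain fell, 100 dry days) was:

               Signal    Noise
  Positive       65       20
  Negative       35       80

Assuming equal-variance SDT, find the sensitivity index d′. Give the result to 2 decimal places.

d′ = 1.23

H = 65/100 = 0.6500
FA = 20/100 = 0.2000
z(H) = z(0.6500) = 0.385
z(FA) = z(0.2000) = -0.842
d' = z(H) − z(FA) = 0.385 − (-0.842) = 1.227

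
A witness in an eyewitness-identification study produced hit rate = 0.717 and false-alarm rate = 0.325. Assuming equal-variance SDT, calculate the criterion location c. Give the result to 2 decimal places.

Φ⁻¹(0.717) = 0.5740, Φ⁻¹(0.325) = -0.4538
c = −½·[z(H) + z(FA)] = −0.5 × (0.5740 + (-0.4538)) = -0.0601
c < 0: the witness has a liberal response bias.

c = -0.06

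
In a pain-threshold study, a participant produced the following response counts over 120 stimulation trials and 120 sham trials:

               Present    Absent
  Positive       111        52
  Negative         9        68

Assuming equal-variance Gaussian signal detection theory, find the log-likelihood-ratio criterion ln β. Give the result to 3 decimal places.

ln β = -1.022

H = 111/120 = 0.9250
FA = 52/120 = 0.4333
z(H) = 1.4395
z(FA) = -0.1680
ln β = −½·[z(H)² − z(FA)²] = −0.5 × (2.0722 − 0.0282) = -1.0220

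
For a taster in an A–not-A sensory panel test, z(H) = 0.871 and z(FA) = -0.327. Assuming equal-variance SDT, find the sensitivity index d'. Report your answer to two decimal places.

d' = z(H) − z(FA) = 0.871 − (-0.327) = 1.198

d' = 1.20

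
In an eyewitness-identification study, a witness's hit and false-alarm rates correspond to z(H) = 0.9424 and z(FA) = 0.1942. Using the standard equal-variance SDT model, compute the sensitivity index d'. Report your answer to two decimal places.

d' = z(H) − z(FA) = 0.9424 − 0.1942 = 0.7482

d' = 0.75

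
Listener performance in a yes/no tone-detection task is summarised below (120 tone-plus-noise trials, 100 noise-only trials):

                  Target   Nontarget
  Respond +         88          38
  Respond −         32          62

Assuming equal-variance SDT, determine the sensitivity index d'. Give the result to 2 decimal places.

d' = 0.93

H = 88/120 = 0.7333
FA = 38/100 = 0.3800
Φ⁻¹(H) = 0.6228
Φ⁻¹(FA) = -0.3055
d' = z(H) − z(FA) = 0.6228 − (-0.3055) = 0.9283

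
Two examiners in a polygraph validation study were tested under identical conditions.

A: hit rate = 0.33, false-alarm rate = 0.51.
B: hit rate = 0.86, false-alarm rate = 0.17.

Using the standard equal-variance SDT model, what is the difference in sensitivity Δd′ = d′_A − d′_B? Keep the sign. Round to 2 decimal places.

A: z(0.33) = -0.440, z(0.51) = 0.025, d' = -0.465
B: z(0.86) = 1.080, z(0.17) = -0.954, d' = 2.034
Δd' = d'_A − d'_B = -0.465 − 2.034 = -2.499
B has the higher sensitivity.

Δd′ = -2.50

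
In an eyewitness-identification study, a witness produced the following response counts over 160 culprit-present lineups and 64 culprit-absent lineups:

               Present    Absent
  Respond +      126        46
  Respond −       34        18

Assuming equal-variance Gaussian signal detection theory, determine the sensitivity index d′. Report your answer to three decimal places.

d′ = 0.219

H = 126/160 = 0.7875
FA = 46/64 = 0.7188
z(H) = 0.7978
z(FA) = 0.5793
d' = z(H) − z(FA) = 0.7978 − 0.5793 = 0.2185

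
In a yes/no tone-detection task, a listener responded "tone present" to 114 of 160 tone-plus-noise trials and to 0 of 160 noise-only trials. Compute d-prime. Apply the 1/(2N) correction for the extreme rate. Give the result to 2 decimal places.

The false-alarm rate is 0/160 = 0, so apply the 1/(2N) correction: FA → 1/(2·160) = 0.00313.
z(H) = z(0.71250) = 0.561
z(FA) = z(0.00313) = -2.734
d' = 0.561 − (-2.734) = 3.295

d-prime = 3.30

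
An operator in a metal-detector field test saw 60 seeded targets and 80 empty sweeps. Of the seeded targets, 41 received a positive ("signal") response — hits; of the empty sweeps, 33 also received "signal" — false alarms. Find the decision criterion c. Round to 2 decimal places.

H = 41/60 = 0.6833
FA = 33/80 = 0.4125
z(H) = z(0.6833) = 0.477
z(FA) = z(0.4125) = -0.221
c = −½·[z(H) + z(FA)] = −0.5 × (0.477 + (-0.221)) = -0.128

c = -0.13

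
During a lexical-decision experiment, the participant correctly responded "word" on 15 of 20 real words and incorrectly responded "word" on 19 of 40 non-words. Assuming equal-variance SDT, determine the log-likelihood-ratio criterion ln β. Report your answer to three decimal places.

H = 15/20 = 0.7500
FA = 19/40 = 0.4750
z(H) = z(0.7500) = 0.6745
z(FA) = z(0.4750) = -0.0627
ln β = −½·[z(H)² − z(FA)²] = −0.5 × (0.4550 − 0.0039) = -0.22555

ln β = -0.226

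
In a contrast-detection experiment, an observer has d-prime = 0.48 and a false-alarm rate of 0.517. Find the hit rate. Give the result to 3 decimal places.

z(false-alarm rate) = z(0.517) = 0.0426
z(H) = z(FA) + d' = 0.0426 + 0.48 = 0.5226
hit rate = Φ(0.5226) = 0.6994

hit rate = 0.699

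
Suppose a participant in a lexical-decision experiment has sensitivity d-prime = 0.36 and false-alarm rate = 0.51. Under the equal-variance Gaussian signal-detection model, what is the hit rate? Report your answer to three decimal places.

hit rate = 0.650

z(false-alarm rate) = z(0.51) = 0.0251
z(H) = z(FA) + d' = 0.0251 + 0.36 = 0.3851
hit rate = Φ(0.3851) = 0.6499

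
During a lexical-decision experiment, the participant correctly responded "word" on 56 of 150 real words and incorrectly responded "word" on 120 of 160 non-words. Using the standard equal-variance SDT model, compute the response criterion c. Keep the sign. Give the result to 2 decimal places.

H = 56/150 = 0.3733
FA = 120/160 = 0.7500
z(H) = z(0.3733) = -0.323
z(FA) = z(0.7500) = 0.674
c = −½·[z(H) + z(FA)] = −0.5 × (-0.323 + 0.674) = -0.1755
c < 0: the participant has a liberal response bias.

c = -0.18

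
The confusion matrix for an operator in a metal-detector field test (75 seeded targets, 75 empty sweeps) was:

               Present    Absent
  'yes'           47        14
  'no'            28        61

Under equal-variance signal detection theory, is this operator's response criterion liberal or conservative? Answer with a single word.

z(H) = 0.323, z(FA) = -0.890
c = −½·(z(H) + z(FA)) = 0.2835
c > 0 → conservative criterion (biased toward responding “no”).

conservative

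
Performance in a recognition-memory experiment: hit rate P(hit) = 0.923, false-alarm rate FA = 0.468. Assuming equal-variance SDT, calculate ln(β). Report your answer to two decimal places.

z(0.923) = 1.426, z(0.468) = -0.080
ln β = −½·[z(H)² − z(FA)²] = −0.5 × (2.033 − 0.006) = -1.0135

ln β = -1.01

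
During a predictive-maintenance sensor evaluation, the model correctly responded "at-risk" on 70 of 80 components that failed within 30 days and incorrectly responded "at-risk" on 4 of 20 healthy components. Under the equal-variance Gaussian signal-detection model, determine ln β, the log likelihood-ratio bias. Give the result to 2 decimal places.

H = 70/80 = 0.8750
FA = 4/20 = 0.2000
z(H) = 1.150
z(FA) = -0.842
ln β = −½·[z(H)² − z(FA)²] = −0.5 × (1.323 − 0.709) = -0.307

ln β = -0.31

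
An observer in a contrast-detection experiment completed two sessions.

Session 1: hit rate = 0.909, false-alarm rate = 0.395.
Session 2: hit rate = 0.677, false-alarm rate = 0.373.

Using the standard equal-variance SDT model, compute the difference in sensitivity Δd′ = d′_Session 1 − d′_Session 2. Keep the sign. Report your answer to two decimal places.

Session 1: z(0.909) = 1.335, z(0.395) = -0.266, d' = 1.601
Session 2: z(0.677) = 0.459, z(0.373) = -0.324, d' = 0.783
Δd' = d'_Session 1 − d'_Session 2 = 1.601 − 0.783 = 0.818
Session 1 has the higher sensitivity.

Δd′ = 0.82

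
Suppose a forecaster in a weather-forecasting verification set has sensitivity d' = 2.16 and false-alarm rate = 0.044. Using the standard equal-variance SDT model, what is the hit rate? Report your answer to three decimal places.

hit rate = 0.675

z(false-alarm rate) = z(0.044) = -1.7060
z(H) = z(FA) + d' = -1.7060 + 2.16 = 0.4540
hit rate = Φ(0.4540) = 0.6751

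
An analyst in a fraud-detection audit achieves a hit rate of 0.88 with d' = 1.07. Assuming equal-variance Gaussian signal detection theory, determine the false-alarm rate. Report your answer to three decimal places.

z(hit rate) = z(0.88) = 1.1750
z(FA) = z(H) − d' = 1.1750 − 1.07 = 0.1050
false-alarm rate = Φ(0.1050) = 0.5418

false-alarm rate = 0.542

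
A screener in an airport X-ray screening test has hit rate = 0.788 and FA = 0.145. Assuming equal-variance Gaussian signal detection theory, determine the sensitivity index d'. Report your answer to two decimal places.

d' = 1.86

Φ⁻¹(H) = Φ⁻¹(0.788) = 0.800
Φ⁻¹(FA) = Φ⁻¹(0.145) = -1.058
d' = z(H) − z(FA) = 0.800 − (-1.058) = 1.858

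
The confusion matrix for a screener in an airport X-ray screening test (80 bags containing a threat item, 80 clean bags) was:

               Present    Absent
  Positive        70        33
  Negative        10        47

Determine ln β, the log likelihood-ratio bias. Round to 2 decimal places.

ln β = -0.64

H = 70/80 = 0.8750
FA = 33/80 = 0.4125
Φ⁻¹(0.8750) = 1.150, Φ⁻¹(0.4125) = -0.221
ln β = −½·[z(H)² − z(FA)²] = −0.5 × (1.323 − 0.049) = -0.637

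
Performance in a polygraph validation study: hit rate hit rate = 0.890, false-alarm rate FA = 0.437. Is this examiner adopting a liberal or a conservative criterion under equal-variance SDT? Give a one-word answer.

liberal

z(H) = 1.227, z(FA) = -0.159
c = −½·(z(H) + z(FA)) = -0.534
c < 0 → liberal criterion (biased toward responding “yes”).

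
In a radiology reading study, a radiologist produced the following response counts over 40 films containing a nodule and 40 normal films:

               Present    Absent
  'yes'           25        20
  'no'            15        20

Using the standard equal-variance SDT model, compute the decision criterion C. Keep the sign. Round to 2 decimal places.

H = 25/40 = 0.6250
FA = 20/40 = 0.5000
z(H) = z(0.6250) = 0.319
z(FA) = z(0.5000) = 0.000
c = −½·[z(H) + z(FA)] = −0.5 × (0.319 + 0.000) = -0.1595
c < 0: the radiologist has a liberal response bias.

C = -0.16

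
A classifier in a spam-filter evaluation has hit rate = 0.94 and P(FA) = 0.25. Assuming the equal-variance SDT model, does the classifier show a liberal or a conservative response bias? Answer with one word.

z(H) = 1.555, z(FA) = -0.674
c = −½·(z(H) + z(FA)) = -0.4405
c < 0 → liberal criterion (biased toward responding “yes”).

liberal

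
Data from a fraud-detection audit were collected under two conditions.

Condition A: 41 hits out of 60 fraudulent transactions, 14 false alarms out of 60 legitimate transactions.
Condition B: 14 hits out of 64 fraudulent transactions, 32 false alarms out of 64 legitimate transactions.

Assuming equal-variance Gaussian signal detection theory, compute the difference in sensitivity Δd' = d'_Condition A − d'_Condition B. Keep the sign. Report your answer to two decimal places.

Δd' = 1.98

Condition A: z(0.6833) = 0.477, z(0.2333) = -0.728, d' = 1.205
Condition B: z(0.2188) = -0.776, z(0.5000) = 0.000, d' = -0.776
Δd' = d'_Condition A − d'_Condition B = 1.205 − (-0.776) = 1.981
Condition A has the higher sensitivity.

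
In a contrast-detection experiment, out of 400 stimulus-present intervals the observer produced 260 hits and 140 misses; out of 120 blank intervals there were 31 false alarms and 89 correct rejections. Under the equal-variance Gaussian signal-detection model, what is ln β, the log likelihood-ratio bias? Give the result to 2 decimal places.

H = 260/400 = 0.6500
FA = 31/120 = 0.2583
z(H) = 0.385
z(FA) = -0.649
ln β = −½·[z(H)² − z(FA)²] = −0.5 × (0.148 − 0.421) = 0.1365

ln β = 0.14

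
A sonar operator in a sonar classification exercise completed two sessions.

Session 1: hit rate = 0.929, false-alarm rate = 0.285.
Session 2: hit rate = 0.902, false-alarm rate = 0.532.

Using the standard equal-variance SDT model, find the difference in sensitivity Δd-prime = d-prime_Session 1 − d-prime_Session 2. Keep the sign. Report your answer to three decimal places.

Δd-prime = 0.824

Session 1: z(0.929) = 1.4684, z(0.285) = -0.5681, d' = 2.0365
Session 2: z(0.902) = 1.2930, z(0.532) = 0.0803, d' = 1.2127
Δd' = d'_Session 1 − d'_Session 2 = 2.0365 − 1.2127 = 0.8238
Session 1 has the higher sensitivity.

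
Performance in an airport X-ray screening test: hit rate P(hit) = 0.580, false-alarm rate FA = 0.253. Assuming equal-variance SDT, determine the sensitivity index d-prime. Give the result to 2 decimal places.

d-prime = 0.87

Φ⁻¹(H) = 0.202
Φ⁻¹(FA) = -0.665
d' = z(H) − z(FA) = 0.202 − (-0.665) = 0.867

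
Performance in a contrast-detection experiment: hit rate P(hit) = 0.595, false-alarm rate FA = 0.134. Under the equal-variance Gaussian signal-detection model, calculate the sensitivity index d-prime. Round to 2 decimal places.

z(H) = z(0.595) = 0.240
z(FA) = z(0.134) = -1.108
d' = z(H) − z(FA) = 0.240 − (-1.108) = 1.348

d-prime = 1.35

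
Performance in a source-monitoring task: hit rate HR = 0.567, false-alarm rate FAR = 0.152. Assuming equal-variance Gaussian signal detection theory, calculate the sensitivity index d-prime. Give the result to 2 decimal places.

d-prime = 1.20

Φ⁻¹(H) = 0.169
Φ⁻¹(FA) = -1.028
d' = z(H) − z(FA) = 0.169 − (-1.028) = 1.197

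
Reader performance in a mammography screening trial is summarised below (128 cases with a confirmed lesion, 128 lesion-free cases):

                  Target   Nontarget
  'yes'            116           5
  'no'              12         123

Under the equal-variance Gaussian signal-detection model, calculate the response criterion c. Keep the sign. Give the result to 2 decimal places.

H = 116/128 = 0.9062
FA = 5/128 = 0.0391
z(H) = z(0.9062) = 1.318
z(FA) = z(0.0391) = -1.761
c = −½·[z(H) + z(FA)] = −0.5 × (1.318 + (-1.761)) = 0.2215
c > 0: the reader has a conservative response bias.

c = 0.22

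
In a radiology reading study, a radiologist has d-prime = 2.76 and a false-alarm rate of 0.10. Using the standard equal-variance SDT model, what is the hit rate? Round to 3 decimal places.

z(false-alarm rate) = z(0.10) = -1.2816
z(H) = z(FA) + d' = -1.2816 + 2.76 = 1.4784
hit rate = Φ(1.4784) = 0.9303

hit rate = 0.930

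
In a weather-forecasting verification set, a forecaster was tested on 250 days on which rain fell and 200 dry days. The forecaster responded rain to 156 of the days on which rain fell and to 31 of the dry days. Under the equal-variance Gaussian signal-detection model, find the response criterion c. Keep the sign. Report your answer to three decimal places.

c = 0.350

H = 156/250 = 0.6240
FA = 31/200 = 0.1550
Φ⁻¹(H) = 0.3160
Φ⁻¹(FA) = -1.0152
c = −½·[z(H) + z(FA)] = −0.5 × (0.3160 + (-1.0152)) = 0.3496
c > 0: the forecaster has a conservative response bias.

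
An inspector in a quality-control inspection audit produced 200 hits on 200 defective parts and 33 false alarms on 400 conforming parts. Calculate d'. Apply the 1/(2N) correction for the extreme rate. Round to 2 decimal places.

The hit rate is 200/200 = 1, so apply the 1/(2N) correction: H → 1 − 1/(2·200) = 0.99750.
z(H) = z(0.99750) = 2.807
z(FA) = z(0.08250) = -1.388
d' = 2.807 − (-1.388) = 4.195

d' = 4.20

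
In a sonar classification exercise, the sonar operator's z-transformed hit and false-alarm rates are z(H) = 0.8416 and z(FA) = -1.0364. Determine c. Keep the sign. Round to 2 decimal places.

c = −½·[z(H) + z(FA)] = −½·(0.8416 + (-1.0364)) = 0.0974
c > 0: the sonar operator has a conservative response bias.

c = 0.10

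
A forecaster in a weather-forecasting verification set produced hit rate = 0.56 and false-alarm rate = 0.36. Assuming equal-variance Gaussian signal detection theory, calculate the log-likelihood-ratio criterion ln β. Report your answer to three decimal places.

ln β = 0.053

z(H) = z(0.56) = 0.1510
z(FA) = z(0.36) = -0.3585
ln β = −½·[z(H)² − z(FA)²] = −0.5 × (0.0228 − 0.1285) = 0.05285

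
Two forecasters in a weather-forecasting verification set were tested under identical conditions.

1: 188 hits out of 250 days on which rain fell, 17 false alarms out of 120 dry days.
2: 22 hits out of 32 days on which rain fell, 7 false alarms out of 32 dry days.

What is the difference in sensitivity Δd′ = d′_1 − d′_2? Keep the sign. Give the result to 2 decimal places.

Δd′ = 0.49

1: z(0.7520) = 0.681, z(0.1417) = -1.073, d' = 1.754
2: z(0.6875) = 0.489, z(0.2188) = -0.776, d' = 1.265
Δd' = d'_1 − d'_2 = 1.754 − 1.265 = 0.489
1 has the higher sensitivity.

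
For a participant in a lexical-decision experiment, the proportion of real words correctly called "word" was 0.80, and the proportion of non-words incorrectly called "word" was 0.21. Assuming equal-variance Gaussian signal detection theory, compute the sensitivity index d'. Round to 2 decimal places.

d' = 1.65

z(H) = z(0.80) = 0.842
z(FA) = z(0.21) = -0.806
d' = z(H) − z(FA) = 0.842 − (-0.806) = 1.648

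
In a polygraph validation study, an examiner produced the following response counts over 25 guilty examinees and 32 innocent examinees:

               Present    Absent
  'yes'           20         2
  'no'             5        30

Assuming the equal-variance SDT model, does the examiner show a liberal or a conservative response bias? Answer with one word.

z(H) = 0.842, z(FA) = -1.534
c = −½·(z(H) + z(FA)) = 0.346
c > 0 → conservative criterion (biased toward responding “no”).

conservative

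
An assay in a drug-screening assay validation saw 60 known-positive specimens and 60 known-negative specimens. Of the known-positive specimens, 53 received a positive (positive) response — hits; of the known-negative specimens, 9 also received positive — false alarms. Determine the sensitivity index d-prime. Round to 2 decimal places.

H = 53/60 = 0.8833
FA = 9/60 = 0.1500
z(0.8833) = 1.192, z(0.1500) = -1.036
d' = z(H) − z(FA) = 1.192 − (-1.036) = 2.228

d-prime = 2.23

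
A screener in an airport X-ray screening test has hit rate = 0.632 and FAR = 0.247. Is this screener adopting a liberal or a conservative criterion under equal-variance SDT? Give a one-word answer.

conservative

z(H) = 0.337, z(FA) = -0.684
c = −½·(z(H) + z(FA)) = 0.1735
c > 0 → conservative criterion (biased toward responding “no”).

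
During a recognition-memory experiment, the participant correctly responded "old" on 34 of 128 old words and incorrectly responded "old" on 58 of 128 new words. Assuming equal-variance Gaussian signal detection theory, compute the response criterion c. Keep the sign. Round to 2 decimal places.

c = 0.37

H = 34/128 = 0.2656
FA = 58/128 = 0.4531
Φ⁻¹(0.2656) = -0.6262, Φ⁻¹(0.4531) = -0.1178
c = −½·[z(H) + z(FA)] = −0.5 × (-0.6262 + (-0.1178)) = 0.3720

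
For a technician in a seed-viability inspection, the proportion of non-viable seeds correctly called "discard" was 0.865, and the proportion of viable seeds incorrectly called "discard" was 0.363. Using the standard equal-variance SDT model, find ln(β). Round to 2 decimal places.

ln β = -0.55

z(H) = z(0.865) = 1.103
z(FA) = z(0.363) = -0.350
ln β = −½·[z(H)² − z(FA)²] = −0.5 × (1.217 − 0.123) = -0.547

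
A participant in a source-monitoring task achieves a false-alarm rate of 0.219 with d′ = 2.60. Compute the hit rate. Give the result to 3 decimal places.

z(false-alarm rate) = z(0.219) = -0.7756
z(H) = z(FA) + d' = -0.7756 + 2.60 = 1.8244
hit rate = Φ(1.8244) = 0.9660

hit rate = 0.966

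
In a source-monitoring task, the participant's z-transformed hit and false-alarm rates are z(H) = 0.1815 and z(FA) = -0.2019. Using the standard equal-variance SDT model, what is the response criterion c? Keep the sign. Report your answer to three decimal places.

c = −½·[z(H) + z(FA)] = −½·(0.1815 + (-0.2019)) = 0.0102

c = 0.010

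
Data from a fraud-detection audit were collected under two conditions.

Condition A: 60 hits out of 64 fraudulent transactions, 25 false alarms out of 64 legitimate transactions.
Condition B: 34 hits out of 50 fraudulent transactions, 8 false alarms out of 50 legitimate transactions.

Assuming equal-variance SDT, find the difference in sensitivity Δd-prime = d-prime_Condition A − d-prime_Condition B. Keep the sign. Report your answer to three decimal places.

Δd-prime = 0.350

Condition A: z(0.9375) = 1.5341, z(0.3906) = -0.2778, d' = 1.8119
Condition B: z(0.6800) = 0.4677, z(0.1600) = -0.9945, d' = 1.4622
Δd' = d'_Condition A − d'_Condition B = 1.8119 − 1.4622 = 0.3497
Condition A has the higher sensitivity.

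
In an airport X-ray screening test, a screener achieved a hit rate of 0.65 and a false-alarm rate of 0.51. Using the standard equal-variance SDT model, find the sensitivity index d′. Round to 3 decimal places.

z(H) = 0.3853
z(FA) = 0.0251
d' = z(H) − z(FA) = 0.3853 − 0.0251 = 0.3602

d′ = 0.360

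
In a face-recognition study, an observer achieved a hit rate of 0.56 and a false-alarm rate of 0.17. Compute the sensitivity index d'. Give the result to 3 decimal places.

z(H) = z(0.56) = 0.1510
z(FA) = z(0.17) = -0.9542
d' = z(H) − z(FA) = 0.1510 − (-0.9542) = 1.1052

d' = 1.105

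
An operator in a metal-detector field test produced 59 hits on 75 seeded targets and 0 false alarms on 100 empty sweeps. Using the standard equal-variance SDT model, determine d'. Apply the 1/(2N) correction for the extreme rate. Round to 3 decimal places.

d' = 3.371

The false-alarm rate is 0/100 = 0, so apply the 1/(2N) correction: FA → 1/(2·100) = 0.00500.
z(H) = z(0.78667) = 0.7949
z(FA) = z(0.00500) = -2.5758
d' = 0.7949 − (-2.5758) = 3.3707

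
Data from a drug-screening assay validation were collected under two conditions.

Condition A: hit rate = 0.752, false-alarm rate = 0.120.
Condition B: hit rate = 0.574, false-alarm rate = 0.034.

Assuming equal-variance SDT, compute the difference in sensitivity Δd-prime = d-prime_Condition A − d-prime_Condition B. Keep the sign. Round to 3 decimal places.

Δd-prime = -0.156

Condition A: z(0.752) = 0.6808, z(0.120) = -1.1750, d' = 1.8558
Condition B: z(0.574) = 0.1866, z(0.034) = -1.8250, d' = 2.0116
Δd' = d'_Condition A − d'_Condition B = 1.8558 − 2.0116 = -0.1558
Condition B has the higher sensitivity.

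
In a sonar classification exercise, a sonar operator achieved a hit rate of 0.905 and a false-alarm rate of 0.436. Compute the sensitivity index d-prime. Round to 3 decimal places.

z(H) = z(0.905) = 1.3106
z(FA) = z(0.436) = -0.1611
d' = z(H) − z(FA) = 1.3106 − (-0.1611) = 1.4717

d-prime = 1.472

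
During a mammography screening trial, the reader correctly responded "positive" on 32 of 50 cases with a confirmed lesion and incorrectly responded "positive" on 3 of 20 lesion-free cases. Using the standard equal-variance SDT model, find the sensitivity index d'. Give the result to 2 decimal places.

d' = 1.39

H = 32/50 = 0.6400
FA = 3/20 = 0.1500
Φ⁻¹(0.6400) = 0.358, Φ⁻¹(0.1500) = -1.036
d' = z(H) − z(FA) = 0.358 − (-1.036) = 1.394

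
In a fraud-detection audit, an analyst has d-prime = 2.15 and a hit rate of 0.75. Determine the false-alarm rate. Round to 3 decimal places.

false-alarm rate = 0.070

z(hit rate) = z(0.75) = 0.6745
z(FA) = z(H) − d' = 0.6745 − 2.15 = -1.4755
false-alarm rate = Φ(-1.4755) = 0.0700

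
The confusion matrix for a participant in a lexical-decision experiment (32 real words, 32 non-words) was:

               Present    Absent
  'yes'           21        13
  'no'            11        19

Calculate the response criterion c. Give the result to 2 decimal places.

H = 21/32 = 0.6562
FA = 13/32 = 0.4062
z(0.6562) = 0.402, z(0.4062) = -0.237
c = −½·[z(H) + z(FA)] = −0.5 × (0.402 + (-0.237)) = -0.0825
c < 0: the participant has a liberal response bias.

c = -0.08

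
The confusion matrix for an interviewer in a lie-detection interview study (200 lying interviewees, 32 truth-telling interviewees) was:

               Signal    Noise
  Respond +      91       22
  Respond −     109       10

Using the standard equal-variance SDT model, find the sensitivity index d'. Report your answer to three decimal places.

H = 91/200 = 0.4550
FA = 22/32 = 0.6875
Φ⁻¹(H) = -0.1130
Φ⁻¹(FA) = 0.4888
d' = z(H) − z(FA) = -0.1130 − 0.4888 = -0.6018

d' = -0.602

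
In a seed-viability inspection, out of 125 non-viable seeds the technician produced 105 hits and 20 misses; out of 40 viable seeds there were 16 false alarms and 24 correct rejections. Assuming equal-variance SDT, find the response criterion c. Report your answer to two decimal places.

H = 105/125 = 0.8400
FA = 16/40 = 0.4000
z(H) = 0.9945
z(FA) = -0.2533
c = −½·[z(H) + z(FA)] = −0.5 × (0.9945 + (-0.2533)) = -0.3706

c = -0.37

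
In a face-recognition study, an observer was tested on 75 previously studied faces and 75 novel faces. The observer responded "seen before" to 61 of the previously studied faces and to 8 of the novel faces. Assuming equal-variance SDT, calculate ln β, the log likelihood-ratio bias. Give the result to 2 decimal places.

H = 61/75 = 0.8133
FA = 8/75 = 0.1067
z(0.8133) = 0.890, z(0.1067) = -1.244
ln β = −½·[z(H)² − z(FA)²] = −0.5 × (0.792 − 1.548) = 0.378

ln β = 0.38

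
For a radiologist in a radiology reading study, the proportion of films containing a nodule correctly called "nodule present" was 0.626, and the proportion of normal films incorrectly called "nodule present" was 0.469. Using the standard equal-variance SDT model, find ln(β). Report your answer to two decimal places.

z(0.626) = 0.321, z(0.469) = -0.078
ln β = −½·[z(H)² − z(FA)²] = −0.5 × (0.103 − 0.006) = -0.0485

ln β = -0.05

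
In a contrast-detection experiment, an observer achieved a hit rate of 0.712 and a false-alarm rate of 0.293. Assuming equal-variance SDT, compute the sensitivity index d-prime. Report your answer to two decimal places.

z(H) = z(0.712) = 0.559
z(FA) = z(0.293) = -0.545
d' = z(H) − z(FA) = 0.559 − (-0.545) = 1.104

d-prime = 1.10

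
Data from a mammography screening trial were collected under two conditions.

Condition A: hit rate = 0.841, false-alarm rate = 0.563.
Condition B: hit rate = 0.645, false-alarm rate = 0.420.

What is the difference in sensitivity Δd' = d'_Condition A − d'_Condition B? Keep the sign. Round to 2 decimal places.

Condition A: z(0.841) = 0.999, z(0.563) = 0.159, d' = 0.840
Condition B: z(0.645) = 0.372, z(0.420) = -0.202, d' = 0.574
Δd' = d'_Condition A − d'_Condition B = 0.840 − 0.574 = 0.266
Condition A has the higher sensitivity.

Δd' = 0.27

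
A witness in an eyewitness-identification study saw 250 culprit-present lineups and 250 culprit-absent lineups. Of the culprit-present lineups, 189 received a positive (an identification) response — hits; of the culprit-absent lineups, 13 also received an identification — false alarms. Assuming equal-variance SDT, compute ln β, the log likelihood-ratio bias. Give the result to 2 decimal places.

H = 189/250 = 0.7560
FA = 13/250 = 0.0520
Φ⁻¹(H) = Φ⁻¹(0.7560) = 0.693
Φ⁻¹(FA) = Φ⁻¹(0.0520) = -1.626
ln β = −½·[z(H)² − z(FA)²] = −0.5 × (0.480 − 2.644) = 1.082

ln β = 1.08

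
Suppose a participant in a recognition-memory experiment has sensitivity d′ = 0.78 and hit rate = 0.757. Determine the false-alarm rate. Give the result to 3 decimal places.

z(hit rate) = z(0.757) = 0.6967
z(FA) = z(H) − d' = 0.6967 − 0.78 = -0.0833
false-alarm rate = Φ(-0.0833) = 0.4668

false-alarm rate = 0.467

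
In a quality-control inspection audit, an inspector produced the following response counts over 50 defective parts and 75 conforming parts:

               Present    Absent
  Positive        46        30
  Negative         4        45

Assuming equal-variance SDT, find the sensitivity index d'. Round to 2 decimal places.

d' = 1.66

H = 46/50 = 0.9200
FA = 30/75 = 0.4000
Φ⁻¹(H) = 1.405
Φ⁻¹(FA) = -0.253
d' = z(H) − z(FA) = 1.405 − (-0.253) = 1.658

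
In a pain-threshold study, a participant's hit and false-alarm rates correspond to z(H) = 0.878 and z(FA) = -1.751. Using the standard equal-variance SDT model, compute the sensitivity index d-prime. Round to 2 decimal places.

d-prime = 2.63

d' = z(H) − z(FA) = 0.878 − (-1.751) = 2.629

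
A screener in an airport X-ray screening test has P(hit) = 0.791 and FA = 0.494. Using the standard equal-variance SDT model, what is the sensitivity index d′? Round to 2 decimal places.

z(H) = 0.8099
z(FA) = -0.0150
d' = z(H) − z(FA) = 0.8099 − (-0.0150) = 0.8249

d′ = 0.82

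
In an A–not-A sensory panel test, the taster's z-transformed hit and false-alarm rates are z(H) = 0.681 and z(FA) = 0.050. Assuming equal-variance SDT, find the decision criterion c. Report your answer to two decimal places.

c = −½·[z(H) + z(FA)] = −½·(0.681 + 0.050) = -0.3655
c < 0: the taster has a liberal response bias.

c = -0.37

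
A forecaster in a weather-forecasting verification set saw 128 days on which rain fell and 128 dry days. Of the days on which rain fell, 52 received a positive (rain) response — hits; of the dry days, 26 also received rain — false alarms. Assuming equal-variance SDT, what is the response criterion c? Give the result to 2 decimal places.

H = 52/128 = 0.4062
FA = 26/128 = 0.2031
z(H) = z(0.4062) = -0.237
z(FA) = z(0.2031) = -0.831
c = −½·[z(H) + z(FA)] = −0.5 × (-0.237 + (-0.831)) = 0.534

c = 0.53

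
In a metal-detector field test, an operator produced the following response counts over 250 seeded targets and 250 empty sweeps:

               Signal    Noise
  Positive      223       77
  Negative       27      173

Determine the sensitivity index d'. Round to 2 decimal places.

H = 223/250 = 0.8920
FA = 77/250 = 0.3080
z(H) = z(0.8920) = 1.2372
z(FA) = z(0.3080) = -0.5015
d' = z(H) − z(FA) = 1.2372 − (-0.5015) = 1.7387

d' = 1.74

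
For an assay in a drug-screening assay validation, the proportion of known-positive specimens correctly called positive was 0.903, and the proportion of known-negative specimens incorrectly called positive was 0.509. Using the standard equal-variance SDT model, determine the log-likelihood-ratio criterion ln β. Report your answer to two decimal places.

ln β = -0.84

z(0.903) = 1.299, z(0.509) = 0.023
ln β = −½·[z(H)² − z(FA)²] = −0.5 × (1.687 − 0.001) = -0.843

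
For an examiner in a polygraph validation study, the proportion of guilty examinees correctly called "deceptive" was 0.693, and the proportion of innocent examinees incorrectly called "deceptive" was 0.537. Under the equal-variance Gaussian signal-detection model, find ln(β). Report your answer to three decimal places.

Φ⁻¹(0.693) = 0.5044, Φ⁻¹(0.537) = 0.0929
ln β = −½·[z(H)² − z(FA)²] = −0.5 × (0.2544 − 0.0086) = -0.1229

ln β = -0.123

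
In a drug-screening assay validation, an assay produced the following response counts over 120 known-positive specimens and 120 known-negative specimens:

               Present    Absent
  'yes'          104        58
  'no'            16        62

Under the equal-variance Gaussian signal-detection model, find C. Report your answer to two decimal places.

H = 104/120 = 0.8667
FA = 58/120 = 0.4833
z(0.8667) = 1.111, z(0.4833) = -0.042
c = −½·[z(H) + z(FA)] = −0.5 × (1.111 + (-0.042)) = -0.5345

C = -0.53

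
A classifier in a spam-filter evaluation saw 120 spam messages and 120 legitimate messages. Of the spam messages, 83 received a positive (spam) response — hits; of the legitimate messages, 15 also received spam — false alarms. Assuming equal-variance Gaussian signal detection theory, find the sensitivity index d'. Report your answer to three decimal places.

d' = 1.651

H = 83/120 = 0.6917
FA = 15/120 = 0.1250
z(0.6917) = 0.5007, z(0.1250) = -1.1503
d' = z(H) − z(FA) = 0.5007 − (-1.1503) = 1.6510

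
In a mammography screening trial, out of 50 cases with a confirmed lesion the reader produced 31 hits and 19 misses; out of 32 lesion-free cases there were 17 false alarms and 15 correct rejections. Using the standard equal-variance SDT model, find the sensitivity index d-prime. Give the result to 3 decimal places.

d-prime = 0.227

H = 31/50 = 0.6200
FA = 17/32 = 0.5312
Φ⁻¹(H) = 0.3055
Φ⁻¹(FA) = 0.0783
d' = z(H) − z(FA) = 0.3055 − 0.0783 = 0.2272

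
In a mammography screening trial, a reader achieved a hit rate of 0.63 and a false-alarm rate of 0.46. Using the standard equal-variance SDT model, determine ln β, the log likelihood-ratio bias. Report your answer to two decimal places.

z(H) = z(0.63) = 0.332
z(FA) = z(0.46) = -0.100
ln β = −½·[z(H)² − z(FA)²] = −0.5 × (0.110 − 0.010) = -0.050

ln β = -0.05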